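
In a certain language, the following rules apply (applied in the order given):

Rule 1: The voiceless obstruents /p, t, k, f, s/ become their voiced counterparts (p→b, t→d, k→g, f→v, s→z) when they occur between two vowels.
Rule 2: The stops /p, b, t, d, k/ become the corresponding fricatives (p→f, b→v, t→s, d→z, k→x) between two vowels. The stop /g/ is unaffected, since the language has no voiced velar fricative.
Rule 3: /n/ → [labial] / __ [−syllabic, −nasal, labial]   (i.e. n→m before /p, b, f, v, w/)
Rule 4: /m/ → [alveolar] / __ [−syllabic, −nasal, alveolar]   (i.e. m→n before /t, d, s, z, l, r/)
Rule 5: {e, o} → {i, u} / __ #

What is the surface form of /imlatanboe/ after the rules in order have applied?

inlazamboi

Rule 1 (intervocalic voicing): /t/ is a voiceless obstruent between vowels /a/ and /a/, so it voices to [d]. /imlatanboe/ → imladanboe.
Rule 2 (intervocalic spirantization): /d/ is a stop between vowels /a/ and /a/, so it spirantizes to the fricative [z]. /imladanboe/ → imlazanboe.
Rule 3 (nasal place assimilation): /n/ precedes the labial consonant /b/, so it assimilates in place to [m]. /imlazanboe/ → imlazamboe.
Rule 4 (nasal place assimilation): /m/ precedes the alveolar consonant /l/, so it assimilates in place to [n]. /imlazamboe/ → inlazamboe.
Rule 5 (final vowel raising): /e/ is a mid vowel in word-final position, so it raises to [i]. /inlazamboe/ → inlazamboi.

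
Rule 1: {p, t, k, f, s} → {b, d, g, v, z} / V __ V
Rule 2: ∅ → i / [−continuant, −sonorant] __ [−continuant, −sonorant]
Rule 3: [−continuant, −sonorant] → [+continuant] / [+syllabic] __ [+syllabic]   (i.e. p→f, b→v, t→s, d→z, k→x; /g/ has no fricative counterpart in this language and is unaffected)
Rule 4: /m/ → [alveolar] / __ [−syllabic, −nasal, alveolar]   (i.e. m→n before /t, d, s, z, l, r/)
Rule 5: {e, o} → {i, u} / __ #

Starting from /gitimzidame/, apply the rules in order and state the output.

Rule 1 (intervocalic voicing): /t/ is a voiceless obstruent between vowels /i/ and /i/, so it voices to [d]. /gitimzidame/ → gidimzidame.
Rule 2 (stop-cluster i-epenthesis): no segment meets the environment; /gidimzidame/ is unchanged.
Rule 3 (intervocalic spirantization): /d/ is a stop between vowels /i/ and /i/, so it spirantizes to the fricative [z]. /d/ is a stop between vowels /i/ and /a/, so it spirantizes to the fricative [z]. /gidimzidame/ → gizimzizame.
Rule 4 (nasal place assimilation): /m/ precedes the alveolar consonant /z/, so it assimilates in place to [n]. /gizimzizame/ → gizinzizame.
Rule 5 (final vowel raising): /e/ is a mid vowel in word-final position, so it raises to [i]. /gizinzizame/ → gizinzizami.

gizinzizami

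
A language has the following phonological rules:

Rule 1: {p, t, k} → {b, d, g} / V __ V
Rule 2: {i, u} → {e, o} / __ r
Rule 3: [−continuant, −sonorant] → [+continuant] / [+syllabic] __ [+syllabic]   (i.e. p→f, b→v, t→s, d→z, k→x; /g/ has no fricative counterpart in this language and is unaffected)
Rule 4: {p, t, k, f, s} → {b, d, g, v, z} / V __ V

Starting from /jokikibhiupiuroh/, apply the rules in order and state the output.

jogigibhiuvioroh

Rule 1 (intervocalic voicing): /k/ is a voiceless stop between vowels /o/ and /i/, so it voices to [g]. /k/ is a voiceless stop between vowels /i/ and /i/, so it voices to [g]. /p/ is a voiceless stop between vowels /u/ and /i/, so it voices to [b]. /jokikibhiupiuroh/ → jogigibhiubiuroh.
Rule 2 (pre-rhotic lowering): /u/ is a high vowel immediately before /r/, so it lowers to [o]. /jogigibhiubiuroh/ → jogigibhiubioroh.
Rule 3 (intervocalic spirantization): /b/ is a stop between vowels /u/ and /i/, so it spirantizes to the fricative [v]. /jogigibhiubioroh/ → jogigibhiuvioroh.
Rule 4 (intervocalic voicing): no segment meets the environment; /jogigibhiuvioroh/ is unchanged.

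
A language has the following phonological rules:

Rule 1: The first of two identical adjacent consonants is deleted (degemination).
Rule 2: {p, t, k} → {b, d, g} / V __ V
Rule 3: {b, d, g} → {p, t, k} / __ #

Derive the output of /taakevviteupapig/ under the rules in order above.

taagevideubabik

Rule 1 (degemination): /vv/ is a geminate; the first /v/ deletes. /taakevviteupapig/ → taakeviteupapig.
Rule 2 (intervocalic voicing): /k/ is a voiceless stop between vowels /a/ and /e/, so it voices to [g]. /t/ is a voiceless stop between vowels /i/ and /e/, so it voices to [d]. /p/ is a voiceless stop between vowels /u/ and /a/, so it voices to [b]. /p/ is a voiceless stop between vowels /a/ and /i/, so it voices to [b]. /taakeviteupapig/ → taagevideubabig.
Rule 3 (final devoicing): /g/ is a voiced stop in word-final position, so it devoices to [k]. /taagevideubabig/ → taagevideubabik.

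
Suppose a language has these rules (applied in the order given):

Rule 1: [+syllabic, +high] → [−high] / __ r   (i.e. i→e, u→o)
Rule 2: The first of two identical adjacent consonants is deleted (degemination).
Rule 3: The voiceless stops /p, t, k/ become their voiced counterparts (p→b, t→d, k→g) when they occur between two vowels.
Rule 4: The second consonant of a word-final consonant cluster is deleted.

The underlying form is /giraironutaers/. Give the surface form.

Rule 1 (pre-rhotic lowering): /i/ is a high vowel immediately before /r/, so it lowers to [e]. /i/ is a high vowel immediately before /r/, so it lowers to [e]. /giraironutaers/ → geraeronutaers.
Rule 2 (degemination): no segment meets the environment; /geraeronutaers/ is unchanged.
Rule 3 (intervocalic voicing): /t/ is a voiceless stop between vowels /u/ and /a/, so it voices to [d]. /geraeronutaers/ → geraeronudaers.
Rule 4 (final cluster simplification): /s/ is the second consonant of a word-final cluster /rs/, so it deletes. /geraeronudaers/ → geraeronudaer.

geraeronudaer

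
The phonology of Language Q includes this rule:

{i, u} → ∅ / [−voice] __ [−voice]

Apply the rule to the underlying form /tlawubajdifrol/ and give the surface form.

tlawubajdifrol

No segment of /tlawubajdifrol/ meets the structural description of the rule, so the form surfaces unchanged.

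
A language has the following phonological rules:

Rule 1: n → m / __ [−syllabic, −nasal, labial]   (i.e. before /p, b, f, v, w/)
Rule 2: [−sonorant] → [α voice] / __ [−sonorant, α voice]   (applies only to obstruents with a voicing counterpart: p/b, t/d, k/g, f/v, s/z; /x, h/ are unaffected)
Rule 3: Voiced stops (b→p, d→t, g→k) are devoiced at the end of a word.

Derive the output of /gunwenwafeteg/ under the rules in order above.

Rule 1 (nasal place assimilation): /n/ precedes the labial consonant /w/, so it assimilates in place to [m]. /n/ precedes the labial consonant /w/, so it assimilates in place to [m]. /gunwenwafeteg/ → gumwemwafeteg.
Rule 2 (regressive voicing assimilation): no segment meets the environment; /gumwemwafeteg/ is unchanged.
Rule 3 (final devoicing): /g/ is a voiced stop in word-final position, so it devoices to [k]. /gumwemwafeteg/ → gumwemwafetek.

gumwemwafetek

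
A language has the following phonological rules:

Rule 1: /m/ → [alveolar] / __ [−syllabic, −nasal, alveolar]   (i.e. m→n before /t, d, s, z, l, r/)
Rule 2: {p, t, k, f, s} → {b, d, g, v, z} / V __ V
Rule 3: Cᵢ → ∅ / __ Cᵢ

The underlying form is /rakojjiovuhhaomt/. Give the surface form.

Rule 1 (nasal place assimilation): /m/ precedes the alveolar consonant /t/, so it assimilates in place to [n]. /rakojjiovuhhaomt/ → rakojjiovuhhaont.
Rule 2 (intervocalic voicing): /k/ is a voiceless obstruent between vowels /a/ and /o/, so it voices to [g]. /rakojjiovuhhaont/ → ragojjiovuhhaont.
Rule 3 (degemination): /jj/ is a geminate; the first /j/ deletes. /hh/ is a geminate; the first /h/ deletes. /ragojjiovuhhaont/ → ragojiovuhaont.

ragojiovuhaont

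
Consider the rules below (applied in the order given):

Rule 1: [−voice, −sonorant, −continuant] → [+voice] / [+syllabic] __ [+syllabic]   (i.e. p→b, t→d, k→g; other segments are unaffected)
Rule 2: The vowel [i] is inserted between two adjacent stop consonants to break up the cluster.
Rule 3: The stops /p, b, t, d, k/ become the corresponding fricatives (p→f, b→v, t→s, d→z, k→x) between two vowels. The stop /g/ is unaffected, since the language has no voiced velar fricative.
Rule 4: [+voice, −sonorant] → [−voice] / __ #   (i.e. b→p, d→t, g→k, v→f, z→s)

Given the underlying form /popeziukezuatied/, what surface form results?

Rule 1 (intervocalic voicing): /p/ is a voiceless stop between vowels /o/ and /e/, so it voices to [b]. /k/ is a voiceless stop between vowels /u/ and /e/, so it voices to [g]. /t/ is a voiceless stop between vowels /a/ and /i/, so it voices to [d]. /popeziukezuatied/ → pobeziugezuadied.
Rule 2 (stop-cluster i-epenthesis): no segment meets the environment; /pobeziugezuadied/ is unchanged.
Rule 3 (intervocalic spirantization): /b/ is a stop between vowels /o/ and /e/, so it spirantizes to the fricative [v]. /d/ is a stop between vowels /a/ and /i/, so it spirantizes to the fricative [z]. /pobeziugezuadied/ → poveziugezuazied.
Rule 4 (final devoicing): /d/ is a voiced obstruent in word-final position, so it devoices to [t]. /poveziugezuazied/ → poveziugezuaziet.

poveziugezuaziet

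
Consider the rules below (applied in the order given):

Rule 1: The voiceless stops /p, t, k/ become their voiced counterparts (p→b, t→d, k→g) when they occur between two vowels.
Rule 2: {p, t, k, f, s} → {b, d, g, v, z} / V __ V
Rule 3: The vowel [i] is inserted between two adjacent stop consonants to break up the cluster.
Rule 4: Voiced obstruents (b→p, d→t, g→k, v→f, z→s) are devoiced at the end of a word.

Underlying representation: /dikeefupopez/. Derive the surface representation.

Rule 1 (intervocalic voicing): /k/ is a voiceless stop between vowels /i/ and /e/, so it voices to [g]. /p/ is a voiceless stop between vowels /u/ and /o/, so it voices to [b]. /p/ is a voiceless stop between vowels /o/ and /e/, so it voices to [b]. /dikeefupopez/ → digeefubobez.
Rule 2 (intervocalic voicing): /f/ is a voiceless obstruent between vowels /e/ and /u/, so it voices to [v]. /digeefubobez/ → digeevubobez.
Rule 3 (stop-cluster i-epenthesis): no segment meets the environment; /digeevubobez/ is unchanged.
Rule 4 (final devoicing): /z/ is a voiced obstruent in word-final position, so it devoices to [s]. /digeevubobez/ → digeevubobes.

digeevubobes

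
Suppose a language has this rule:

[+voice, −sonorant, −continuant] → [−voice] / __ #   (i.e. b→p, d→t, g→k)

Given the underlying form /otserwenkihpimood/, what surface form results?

/d/ is a voiced stop in word-final position, so it devoices to [t].
Surface form: [otserwenkihpimoot].

otserwenkihpimoot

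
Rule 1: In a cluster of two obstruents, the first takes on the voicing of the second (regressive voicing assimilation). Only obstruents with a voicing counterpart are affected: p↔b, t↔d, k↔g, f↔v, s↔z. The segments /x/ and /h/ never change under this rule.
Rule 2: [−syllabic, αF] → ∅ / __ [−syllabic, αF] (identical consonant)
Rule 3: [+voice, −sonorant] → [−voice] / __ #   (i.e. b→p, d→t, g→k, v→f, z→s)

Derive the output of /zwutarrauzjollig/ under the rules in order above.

Rule 1 (regressive voicing assimilation): no segment meets the environment; /zwutarrauzjollig/ is unchanged.
Rule 2 (degemination): /rr/ is a geminate; the first /r/ deletes. /ll/ is a geminate; the first /l/ deletes. /zwutarrauzjollig/ → zwutarauzjolig.
Rule 3 (final devoicing): /g/ is a voiced obstruent in word-final position, so it devoices to [k]. /zwutarauzjolig/ → zwutarauzjolik.

zwutarauzjolik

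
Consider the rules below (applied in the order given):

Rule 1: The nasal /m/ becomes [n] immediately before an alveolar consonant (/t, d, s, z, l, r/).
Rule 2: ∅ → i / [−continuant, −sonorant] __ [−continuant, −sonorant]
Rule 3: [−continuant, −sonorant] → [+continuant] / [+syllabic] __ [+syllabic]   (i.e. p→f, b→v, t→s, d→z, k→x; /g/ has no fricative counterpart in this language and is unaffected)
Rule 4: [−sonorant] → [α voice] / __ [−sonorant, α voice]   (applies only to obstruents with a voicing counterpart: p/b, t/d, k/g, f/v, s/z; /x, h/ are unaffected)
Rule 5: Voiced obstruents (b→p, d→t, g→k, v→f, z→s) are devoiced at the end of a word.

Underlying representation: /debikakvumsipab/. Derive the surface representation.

devixagvunsifap

Rule 1 (nasal place assimilation): /m/ precedes the alveolar consonant /s/, so it assimilates in place to [n]. /debikakvumsipab/ → debikakvunsipab.
Rule 2 (stop-cluster i-epenthesis): no segment meets the environment; /debikakvunsipab/ is unchanged.
Rule 3 (intervocalic spirantization): /b/ is a stop between vowels /e/ and /i/, so it spirantizes to the fricative [v]. /k/ is a stop between vowels /i/ and /a/, so it spirantizes to the fricative [x]. /p/ is a stop between vowels /i/ and /a/, so it spirantizes to the fricative [f]. /debikakvunsipab/ → devixakvunsifab.
Rule 4 (regressive voicing assimilation): /k/ precedes the voiced obstruent /v/, so it voices to [g] by assimilation. /devixakvunsifab/ → devixagvunsifab.
Rule 5 (final devoicing): /b/ is a voiced obstruent in word-final position, so it devoices to [p]. /devixagvunsifab/ → devixagvunsifap.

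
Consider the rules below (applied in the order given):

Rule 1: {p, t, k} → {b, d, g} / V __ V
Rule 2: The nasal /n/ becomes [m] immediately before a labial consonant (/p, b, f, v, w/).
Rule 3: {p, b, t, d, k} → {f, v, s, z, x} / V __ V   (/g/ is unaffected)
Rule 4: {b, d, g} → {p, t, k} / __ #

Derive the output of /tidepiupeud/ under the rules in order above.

Rule 1 (intervocalic voicing): /p/ is a voiceless stop between vowels /e/ and /i/, so it voices to [b]. /p/ is a voiceless stop between vowels /u/ and /e/, so it voices to [b]. /tidepiupeud/ → tidebiubeud.
Rule 2 (nasal place assimilation): no segment meets the environment; /tidebiubeud/ is unchanged.
Rule 3 (intervocalic spirantization): /d/ is a stop between vowels /i/ and /e/, so it spirantizes to the fricative [z]. /b/ is a stop between vowels /e/ and /i/, so it spirantizes to the fricative [v]. /b/ is a stop between vowels /u/ and /e/, so it spirantizes to the fricative [v]. /tidebiubeud/ → tizeviuveud.
Rule 4 (final devoicing): /d/ is a voiced stop in word-final position, so it devoices to [t]. /tizeviuveud/ → tizeviuveut.

tizeviuveut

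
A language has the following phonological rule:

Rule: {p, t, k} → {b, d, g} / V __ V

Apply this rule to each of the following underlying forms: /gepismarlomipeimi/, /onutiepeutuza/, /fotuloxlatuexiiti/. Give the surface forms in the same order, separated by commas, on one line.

/gepismarlomipeimi/: /p/ is a voiceless stop between vowels /e/ and /i/, so it voices to [b]. /p/ is a voiceless stop between vowels /i/ and /e/, so it voices to [b]. → [gebismarlomibeimi].
/onutiepeutuza/: /t/ is a voiceless stop between vowels /u/ and /i/, so it voices to [d]. /p/ is a voiceless stop between vowels /e/ and /e/, so it voices to [b]. /t/ is a voiceless stop between vowels /u/ and /u/, so it voices to [d]. → [onudiebeuduza].
/fotuloxlatuexiiti/: /t/ is a voiceless stop between vowels /o/ and /u/, so it voices to [d]. /t/ is a voiceless stop between vowels /a/ and /u/, so it voices to [d]. /t/ is a voiceless stop between vowels /i/ and /i/, so it voices to [d]. → [foduloxladuexiidi].

gebismarlomibeimi, onudiebeuduza, foduloxladuexiidi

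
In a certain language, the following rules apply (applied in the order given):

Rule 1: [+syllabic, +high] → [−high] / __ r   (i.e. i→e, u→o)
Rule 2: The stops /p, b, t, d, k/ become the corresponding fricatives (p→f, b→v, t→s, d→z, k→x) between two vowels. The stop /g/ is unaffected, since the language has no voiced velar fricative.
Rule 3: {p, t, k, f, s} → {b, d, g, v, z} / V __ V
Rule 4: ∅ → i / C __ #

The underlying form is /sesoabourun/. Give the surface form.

Rule 1 (pre-rhotic lowering): /u/ is a high vowel immediately before /r/, so it lowers to [o]. /sesoabourun/ → sesoaboorun.
Rule 2 (intervocalic spirantization): /b/ is a stop between vowels /a/ and /o/, so it spirantizes to the fricative [v]. /sesoaboorun/ → sesoavoorun.
Rule 3 (intervocalic voicing): /s/ is a voiceless obstruent between vowels /e/ and /o/, so it voices to [z]. /sesoavoorun/ → sezoavoorun.
Rule 4 (final i-epenthesis): the form ends in the consonant /n/, so [i] is inserted word-finally. /sezoavoorun/ → sezoavooruni.

sezoavooruni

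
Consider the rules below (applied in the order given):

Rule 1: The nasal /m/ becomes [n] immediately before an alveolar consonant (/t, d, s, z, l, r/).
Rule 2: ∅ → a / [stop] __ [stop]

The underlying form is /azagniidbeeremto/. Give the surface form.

Rule 1 (nasal place assimilation): /m/ precedes the alveolar consonant /t/, so it assimilates in place to [n]. /azagniidbeeremto/ → azagniidbeerento.
Rule 2 (stop-cluster a-epenthesis): /d/ and /b/ form a stop–stop cluster, so [a] is inserted between them. /azagniidbeerento/ → azagniidabeerento.

azagniidabeerento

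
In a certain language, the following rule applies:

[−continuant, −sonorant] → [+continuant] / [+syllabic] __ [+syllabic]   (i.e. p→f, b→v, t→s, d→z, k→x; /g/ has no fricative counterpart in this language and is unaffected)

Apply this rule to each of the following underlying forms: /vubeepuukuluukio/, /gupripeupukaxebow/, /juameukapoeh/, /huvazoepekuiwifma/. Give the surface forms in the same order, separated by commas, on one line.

/vubeepuukuluukio/: /b/ is a stop between vowels /u/ and /e/, so it spirantizes to the fricative [v]. /p/ is a stop between vowels /e/ and /u/, so it spirantizes to the fricative [f]. /k/ is a stop between vowels /u/ and /u/, so it spirantizes to the fricative [x]. /k/ is a stop between vowels /u/ and /i/, so it spirantizes to the fricative [x]. → [vuveefuuxuluuxio].
/gupripeupukaxebow/: /p/ is a stop between vowels /i/ and /e/, so it spirantizes to the fricative [f]. /p/ is a stop between vowels /u/ and /u/, so it spirantizes to the fricative [f]. /k/ is a stop between vowels /u/ and /a/, so it spirantizes to the fricative [x]. /b/ is a stop between vowels /e/ and /o/, so it spirantizes to the fricative [v]. → [guprifeufuxaxevow].
/juameukapoeh/: /k/ is a stop between vowels /u/ and /a/, so it spirantizes to the fricative [x]. /p/ is a stop between vowels /a/ and /o/, so it spirantizes to the fricative [f]. → [juameuxafoeh].
/huvazoepekuiwifma/: /p/ is a stop between vowels /e/ and /e/, so it spirantizes to the fricative [f]. /k/ is a stop between vowels /e/ and /u/, so it spirantizes to the fricative [x]. → [huvazoefexuiwifma].

vuveefuuxuluuxio, guprifeufuxaxevow, juameuxafoeh, huvazoefexuiwifma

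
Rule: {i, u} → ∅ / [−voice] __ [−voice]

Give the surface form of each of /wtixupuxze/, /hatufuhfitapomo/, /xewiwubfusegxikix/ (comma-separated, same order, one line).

wtxpxze, hatfhftapomo, xewiwubfsegxkx

/wtixupuxze/: /i/ is a high vowel flanked by voiceless consonants /t/ and /x/, so it deletes. /u/ is a high vowel flanked by voiceless consonants /x/ and /p/, so it deletes. /u/ is a high vowel flanked by voiceless consonants /p/ and /x/, so it deletes. → [wtxpxze].
/hatufuhfitapomo/: /u/ is a high vowel flanked by voiceless consonants /t/ and /f/, so it deletes. /u/ is a high vowel flanked by voiceless consonants /f/ and /h/, so it deletes. /i/ is a high vowel flanked by voiceless consonants /f/ and /t/, so it deletes. → [hatfhftapomo].
/xewiwubfusegxikix/: /u/ is a high vowel flanked by voiceless consonants /f/ and /s/, so it deletes. /i/ is a high vowel flanked by voiceless consonants /x/ and /k/, so it deletes. /i/ is a high vowel flanked by voiceless consonants /k/ and /x/, so it deletes. → [xewiwubfsegxkx].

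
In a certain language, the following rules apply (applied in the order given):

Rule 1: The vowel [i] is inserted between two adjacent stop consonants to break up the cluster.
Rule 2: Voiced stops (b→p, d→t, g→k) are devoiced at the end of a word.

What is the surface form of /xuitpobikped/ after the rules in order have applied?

xuitipobikipet

Rule 1 (stop-cluster i-epenthesis): /t/ and /p/ form a stop–stop cluster, so [i] is inserted between them. /k/ and /p/ form a stop–stop cluster, so [i] is inserted between them. /xuitpobikped/ → xuitipobikiped.
Rule 2 (final devoicing): /d/ is a voiced stop in word-final position, so it devoices to [t]. /xuitipobikiped/ → xuitipobikipet.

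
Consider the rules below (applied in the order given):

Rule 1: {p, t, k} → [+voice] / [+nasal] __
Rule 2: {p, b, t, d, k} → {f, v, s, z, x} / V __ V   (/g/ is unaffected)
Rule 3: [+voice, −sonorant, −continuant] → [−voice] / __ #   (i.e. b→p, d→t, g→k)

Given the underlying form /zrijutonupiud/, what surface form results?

zrijusonufiut

Rule 1 (post-nasal voicing): no segment meets the environment; /zrijutonupiud/ is unchanged.
Rule 2 (intervocalic spirantization): /t/ is a stop between vowels /u/ and /o/, so it spirantizes to the fricative [s]. /p/ is a stop between vowels /u/ and /i/, so it spirantizes to the fricative [f]. /zrijutonupiud/ → zrijusonufiud.
Rule 3 (final devoicing): /d/ is a voiced stop in word-final position, so it devoices to [t]. /zrijusonufiud/ → zrijusonufiut.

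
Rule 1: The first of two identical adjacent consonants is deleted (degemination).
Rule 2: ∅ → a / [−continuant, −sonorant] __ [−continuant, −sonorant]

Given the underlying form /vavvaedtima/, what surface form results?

vavaedatima

Rule 1 (degemination): /vv/ is a geminate; the first /v/ deletes. /vavvaedtima/ → vavaedtima.
Rule 2 (stop-cluster a-epenthesis): /d/ and /t/ form a stop–stop cluster, so [a] is inserted between them. /vavaedtima/ → vavaedatima.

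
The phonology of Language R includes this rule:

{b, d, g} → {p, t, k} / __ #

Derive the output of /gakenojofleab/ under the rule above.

/b/ is a voiced stop in word-final position, so it devoices to [p].
Surface form: [gakenojofleap].

gakenojofleap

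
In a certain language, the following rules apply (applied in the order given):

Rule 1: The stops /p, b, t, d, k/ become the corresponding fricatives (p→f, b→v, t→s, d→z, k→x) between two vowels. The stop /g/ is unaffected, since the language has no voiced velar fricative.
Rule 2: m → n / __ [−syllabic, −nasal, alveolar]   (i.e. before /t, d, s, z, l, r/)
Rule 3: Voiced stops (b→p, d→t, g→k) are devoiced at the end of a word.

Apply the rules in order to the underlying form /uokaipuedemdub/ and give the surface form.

uoxaifuezendup

Rule 1 (intervocalic spirantization): /k/ is a stop between vowels /o/ and /a/, so it spirantizes to the fricative [x]. /p/ is a stop between vowels /i/ and /u/, so it spirantizes to the fricative [f]. /d/ is a stop between vowels /e/ and /e/, so it spirantizes to the fricative [z]. /uokaipuedemdub/ → uoxaifuezemdub.
Rule 2 (nasal place assimilation): /m/ precedes the alveolar consonant /d/, so it assimilates in place to [n]. /uoxaifuezemdub/ → uoxaifuezendub.
Rule 3 (final devoicing): /b/ is a voiced stop in word-final position, so it devoices to [p]. /uoxaifuezendub/ → uoxaifuezendup.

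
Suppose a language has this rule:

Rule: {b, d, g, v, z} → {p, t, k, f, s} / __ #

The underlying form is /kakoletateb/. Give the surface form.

/b/ is a voiced obstruent in word-final position, so it devoices to [p].
Surface form: [kakoletatep].

kakoletatep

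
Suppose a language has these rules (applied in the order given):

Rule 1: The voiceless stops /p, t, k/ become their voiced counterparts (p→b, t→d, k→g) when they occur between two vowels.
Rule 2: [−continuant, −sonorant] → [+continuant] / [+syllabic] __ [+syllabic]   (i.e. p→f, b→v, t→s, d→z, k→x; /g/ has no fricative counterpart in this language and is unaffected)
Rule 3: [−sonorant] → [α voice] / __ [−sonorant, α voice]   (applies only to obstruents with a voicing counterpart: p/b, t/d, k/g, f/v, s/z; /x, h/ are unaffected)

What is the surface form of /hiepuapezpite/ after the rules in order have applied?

Rule 1 (intervocalic voicing): /p/ is a voiceless stop between vowels /e/ and /u/, so it voices to [b]. /p/ is a voiceless stop between vowels /a/ and /e/, so it voices to [b]. /t/ is a voiceless stop between vowels /i/ and /e/, so it voices to [d]. /hiepuapezpite/ → hiebuabezpide.
Rule 2 (intervocalic spirantization): /b/ is a stop between vowels /e/ and /u/, so it spirantizes to the fricative [v]. /b/ is a stop between vowels /a/ and /e/, so it spirantizes to the fricative [v]. /d/ is a stop between vowels /i/ and /e/, so it spirantizes to the fricative [z]. /hiebuabezpide/ → hievuavezpize.
Rule 3 (regressive voicing assimilation): /z/ precedes the voiceless obstruent /p/, so it devoices to [s] by assimilation. /hievuavezpize/ → hievuavespize.

hievuavespize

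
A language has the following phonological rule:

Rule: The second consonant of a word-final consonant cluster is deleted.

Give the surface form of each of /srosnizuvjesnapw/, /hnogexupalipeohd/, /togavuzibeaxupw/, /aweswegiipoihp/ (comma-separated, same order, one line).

/srosnizuvjesnapw/: /w/ is the second consonant of a word-final cluster /pw/, so it deletes. → [srosnizuvjesnap].
/hnogexupalipeohd/: /d/ is the second consonant of a word-final cluster /hd/, so it deletes. → [hnogexupalipeoh].
/togavuzibeaxupw/: /w/ is the second consonant of a word-final cluster /pw/, so it deletes. → [togavuzibeaxup].
/aweswegiipoihp/: /p/ is the second consonant of a word-final cluster /hp/, so it deletes. → [aweswegiipoih].

srosnizuvjesnap, hnogexupalipeoh, togavuzibeaxup, aweswegiipoih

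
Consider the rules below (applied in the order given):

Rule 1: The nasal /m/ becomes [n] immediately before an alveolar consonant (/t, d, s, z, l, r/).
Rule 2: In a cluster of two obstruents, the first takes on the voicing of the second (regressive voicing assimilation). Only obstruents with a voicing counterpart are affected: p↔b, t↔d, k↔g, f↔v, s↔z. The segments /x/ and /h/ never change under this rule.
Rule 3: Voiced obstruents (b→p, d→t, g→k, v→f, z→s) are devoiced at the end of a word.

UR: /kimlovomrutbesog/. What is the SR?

kinlovonrudbesok

Rule 1 (nasal place assimilation): /m/ precedes the alveolar consonant /l/, so it assimilates in place to [n]. /m/ precedes the alveolar consonant /r/, so it assimilates in place to [n]. /kimlovomrutbesog/ → kinlovonrutbesog.
Rule 2 (regressive voicing assimilation): /t/ precedes the voiced obstruent /b/, so it voices to [d] by assimilation. /kinlovonrutbesog/ → kinlovonrudbesog.
Rule 3 (final devoicing): /g/ is a voiced obstruent in word-final position, so it devoices to [k]. /kinlovonrudbesog/ → kinlovonrudbesok.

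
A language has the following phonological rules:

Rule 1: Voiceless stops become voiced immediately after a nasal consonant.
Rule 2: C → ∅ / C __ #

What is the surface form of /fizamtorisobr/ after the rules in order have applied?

fizamdorisob

Rule 1 (post-nasal voicing): /t/ is a voiceless stop immediately after the nasal /m/, so it voices to [d]. /fizamtorisobr/ → fizamdorisobr.
Rule 2 (final cluster simplification): /r/ is the second consonant of a word-final cluster /br/, so it deletes. /fizamdorisobr/ → fizamdorisob.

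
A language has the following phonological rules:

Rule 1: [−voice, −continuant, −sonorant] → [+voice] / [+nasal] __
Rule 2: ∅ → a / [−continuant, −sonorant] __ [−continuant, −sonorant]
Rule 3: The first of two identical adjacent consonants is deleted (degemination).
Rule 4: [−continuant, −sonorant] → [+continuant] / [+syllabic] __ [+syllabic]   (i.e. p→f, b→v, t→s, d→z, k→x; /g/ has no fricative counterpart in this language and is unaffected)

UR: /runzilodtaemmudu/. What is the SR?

runzilozasaemuzu

Rule 1 (post-nasal voicing): no segment meets the environment; /runzilodtaemmudu/ is unchanged.
Rule 2 (stop-cluster a-epenthesis): /d/ and /t/ form a stop–stop cluster, so [a] is inserted between them. /runzilodtaemmudu/ → runzilodataemmudu.
Rule 3 (degemination): /mm/ is a geminate; the first /m/ deletes. /runzilodataemmudu/ → runzilodataemudu.
Rule 4 (intervocalic spirantization): /d/ is a stop between vowels /o/ and /a/, so it spirantizes to the fricative [z]. /t/ is a stop between vowels /a/ and /a/, so it spirantizes to the fricative [s]. /d/ is a stop between vowels /u/ and /u/, so it spirantizes to the fricative [z]. /runzilodataemudu/ → runzilozasaemuzu.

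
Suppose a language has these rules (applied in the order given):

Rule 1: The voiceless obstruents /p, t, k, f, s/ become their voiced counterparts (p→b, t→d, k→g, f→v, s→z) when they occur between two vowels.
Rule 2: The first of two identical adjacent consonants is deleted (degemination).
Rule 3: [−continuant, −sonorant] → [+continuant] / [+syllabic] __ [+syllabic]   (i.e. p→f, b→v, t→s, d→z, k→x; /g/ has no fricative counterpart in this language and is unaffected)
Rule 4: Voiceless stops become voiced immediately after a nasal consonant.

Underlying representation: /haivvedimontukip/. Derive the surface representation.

haivezimondugip

Rule 1 (intervocalic voicing): /k/ is a voiceless obstruent between vowels /u/ and /i/, so it voices to [g]. /haivvedimontukip/ → haivvedimontugip.
Rule 2 (degemination): /vv/ is a geminate; the first /v/ deletes. /haivvedimontugip/ → haivedimontugip.
Rule 3 (intervocalic spirantization): /d/ is a stop between vowels /e/ and /i/, so it spirantizes to the fricative [z]. /haivedimontugip/ → haivezimontugip.
Rule 4 (post-nasal voicing): /t/ is a voiceless stop immediately after the nasal /n/, so it voices to [d]. /haivezimontugip/ → haivezimondugip.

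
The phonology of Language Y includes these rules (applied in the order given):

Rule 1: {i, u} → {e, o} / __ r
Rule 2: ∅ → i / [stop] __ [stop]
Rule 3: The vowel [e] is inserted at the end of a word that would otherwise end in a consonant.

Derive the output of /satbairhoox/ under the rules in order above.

satibaerhooxe

Rule 1 (pre-rhotic lowering): /i/ is a high vowel immediately before /r/, so it lowers to [e]. /satbairhoox/ → satbaerhoox.
Rule 2 (stop-cluster i-epenthesis): /t/ and /b/ form a stop–stop cluster, so [i] is inserted between them. /satbaerhoox/ → satibaerhoox.
Rule 3 (final e-epenthesis): the form ends in the consonant /x/, so [e] is inserted word-finally. /satibaerhoox/ → satibaerhooxe.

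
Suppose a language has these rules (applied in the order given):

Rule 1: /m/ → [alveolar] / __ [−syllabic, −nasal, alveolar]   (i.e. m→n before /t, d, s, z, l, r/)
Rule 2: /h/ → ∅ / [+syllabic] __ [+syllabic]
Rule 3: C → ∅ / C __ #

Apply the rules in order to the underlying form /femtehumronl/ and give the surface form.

Rule 1 (nasal place assimilation): /m/ precedes the alveolar consonant /t/, so it assimilates in place to [n]. /m/ precedes the alveolar consonant /r/, so it assimilates in place to [n]. /femtehumronl/ → fentehunronl.
Rule 2 (intervocalic h-deletion): /h/ occurs between vowels /e/ and /u/, so it deletes. /fentehunronl/ → fenteunronl.
Rule 3 (final cluster simplification): /l/ is the second consonant of a word-final cluster /nl/, so it deletes. /fenteunronl/ → fenteunron.

fenteunron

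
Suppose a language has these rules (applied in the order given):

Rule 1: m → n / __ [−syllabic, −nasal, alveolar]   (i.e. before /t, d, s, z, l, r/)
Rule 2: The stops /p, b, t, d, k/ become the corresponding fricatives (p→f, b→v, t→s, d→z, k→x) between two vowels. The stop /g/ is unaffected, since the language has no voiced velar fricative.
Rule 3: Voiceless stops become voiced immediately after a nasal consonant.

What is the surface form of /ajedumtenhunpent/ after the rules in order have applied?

ajezundenhunbend

Rule 1 (nasal place assimilation): /m/ precedes the alveolar consonant /t/, so it assimilates in place to [n]. /ajedumtenhunpent/ → ajeduntenhunpent.
Rule 2 (intervocalic spirantization): /d/ is a stop between vowels /e/ and /u/, so it spirantizes to the fricative [z]. /ajeduntenhunpent/ → ajezuntenhunpent.
Rule 3 (post-nasal voicing): /t/ is a voiceless stop immediately after the nasal /n/, so it voices to [d]. /p/ is a voiceless stop immediately after the nasal /n/, so it voices to [b]. /t/ is a voiceless stop immediately after the nasal /n/, so it voices to [d]. /ajezuntenhunpent/ → ajezundenhunbend.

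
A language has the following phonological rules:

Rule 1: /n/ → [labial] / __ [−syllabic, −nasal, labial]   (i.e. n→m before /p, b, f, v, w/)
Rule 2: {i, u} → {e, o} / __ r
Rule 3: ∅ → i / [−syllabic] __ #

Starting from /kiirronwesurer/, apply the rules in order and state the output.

Rule 1 (nasal place assimilation): /n/ precedes the labial consonant /w/, so it assimilates in place to [m]. /kiirronwesurer/ → kiirromwesurer.
Rule 2 (pre-rhotic lowering): /i/ is a high vowel immediately before /r/, so it lowers to [e]. /u/ is a high vowel immediately before /r/, so it lowers to [o]. /kiirromwesurer/ → kierromwesorer.
Rule 3 (final i-epenthesis): the form ends in the consonant /r/, so [i] is inserted word-finally. /kierromwesorer/ → kierromwesoreri.

kierromwesoreri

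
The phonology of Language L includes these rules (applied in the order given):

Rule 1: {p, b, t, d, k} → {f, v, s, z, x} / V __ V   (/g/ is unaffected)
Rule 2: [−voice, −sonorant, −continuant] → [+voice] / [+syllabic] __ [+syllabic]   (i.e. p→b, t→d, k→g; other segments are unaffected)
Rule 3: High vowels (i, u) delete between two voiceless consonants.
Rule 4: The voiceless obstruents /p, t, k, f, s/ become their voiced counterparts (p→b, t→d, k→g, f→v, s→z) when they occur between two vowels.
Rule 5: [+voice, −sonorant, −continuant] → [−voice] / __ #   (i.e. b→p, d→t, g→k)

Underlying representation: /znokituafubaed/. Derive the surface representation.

Rule 1 (intervocalic spirantization): /k/ is a stop between vowels /o/ and /i/, so it spirantizes to the fricative [x]. /t/ is a stop between vowels /i/ and /u/, so it spirantizes to the fricative [s]. /b/ is a stop between vowels /u/ and /a/, so it spirantizes to the fricative [v]. /znokituafubaed/ → znoxisuafuvaed.
Rule 2 (intervocalic voicing): no segment meets the environment; /znoxisuafuvaed/ is unchanged.
Rule 3 (high vowel syncope): /i/ is a high vowel flanked by voiceless consonants /x/ and /s/, so it deletes. /znoxisuafuvaed/ → znoxsuafuvaed.
Rule 4 (intervocalic voicing): /f/ is a voiceless obstruent between vowels /a/ and /u/, so it voices to [v]. /znoxsuafuvaed/ → znoxsuavuvaed.
Rule 5 (final devoicing): /d/ is a voiced stop in word-final position, so it devoices to [t]. /znoxsuavuvaed/ → znoxsuavuvaet.

znoxsuavuvaet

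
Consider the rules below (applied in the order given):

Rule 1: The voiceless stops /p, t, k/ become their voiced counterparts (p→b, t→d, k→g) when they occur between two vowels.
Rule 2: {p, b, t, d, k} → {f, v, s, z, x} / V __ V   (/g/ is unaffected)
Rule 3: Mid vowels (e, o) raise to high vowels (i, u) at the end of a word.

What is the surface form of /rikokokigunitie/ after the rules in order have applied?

Rule 1 (intervocalic voicing): /k/ is a voiceless stop between vowels /i/ and /o/, so it voices to [g]. /k/ is a voiceless stop between vowels /o/ and /o/, so it voices to [g]. /k/ is a voiceless stop between vowels /o/ and /i/, so it voices to [g]. /t/ is a voiceless stop between vowels /i/ and /i/, so it voices to [d]. /rikokokigunitie/ → rigogogigunidie.
Rule 2 (intervocalic spirantization): /d/ is a stop between vowels /i/ and /i/, so it spirantizes to the fricative [z]. /rigogogigunidie/ → rigogogigunizie.
Rule 3 (final vowel raising): /e/ is a mid vowel in word-final position, so it raises to [i]. /rigogogigunizie/ → rigogogigunizii.

rigogogigunizii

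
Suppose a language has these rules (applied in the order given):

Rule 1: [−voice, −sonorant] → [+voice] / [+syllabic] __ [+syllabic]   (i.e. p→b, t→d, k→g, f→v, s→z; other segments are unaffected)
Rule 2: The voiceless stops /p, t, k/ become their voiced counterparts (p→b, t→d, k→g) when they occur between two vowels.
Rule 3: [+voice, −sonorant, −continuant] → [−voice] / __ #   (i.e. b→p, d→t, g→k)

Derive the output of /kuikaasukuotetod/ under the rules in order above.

Rule 1 (intervocalic voicing): /k/ is a voiceless obstruent between vowels /i/ and /a/, so it voices to [g]. /s/ is a voiceless obstruent between vowels /a/ and /u/, so it voices to [z]. /k/ is a voiceless obstruent between vowels /u/ and /u/, so it voices to [g]. /t/ is a voiceless obstruent between vowels /o/ and /e/, so it voices to [d]. /t/ is a voiceless obstruent between vowels /e/ and /o/, so it voices to [d]. /kuikaasukuotetod/ → kuigaazuguodedod.
Rule 2 (intervocalic voicing): no segment meets the environment; /kuigaazuguodedod/ is unchanged.
Rule 3 (final devoicing): /d/ is a voiced stop in word-final position, so it devoices to [t]. /kuigaazuguodedod/ → kuigaazuguodedot.

kuigaazuguodedot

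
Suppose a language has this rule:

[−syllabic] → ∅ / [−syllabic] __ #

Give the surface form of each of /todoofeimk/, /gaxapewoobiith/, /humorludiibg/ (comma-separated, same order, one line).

todoofeim, gaxapewoobiit, humorludiib

/todoofeimk/: /k/ is the second consonant of a word-final cluster /mk/, so it deletes. → [todoofeim].
/gaxapewoobiith/: /h/ is the second consonant of a word-final cluster /th/, so it deletes. → [gaxapewoobiit].
/humorludiibg/: /g/ is the second consonant of a word-final cluster /bg/, so it deletes. → [humorludiib].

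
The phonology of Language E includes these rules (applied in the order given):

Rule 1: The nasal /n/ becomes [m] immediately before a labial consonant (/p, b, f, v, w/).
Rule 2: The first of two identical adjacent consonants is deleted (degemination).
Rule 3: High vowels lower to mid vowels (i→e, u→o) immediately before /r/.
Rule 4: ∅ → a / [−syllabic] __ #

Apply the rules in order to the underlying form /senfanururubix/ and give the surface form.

Rule 1 (nasal place assimilation): /n/ precedes the labial consonant /f/, so it assimilates in place to [m]. /senfanururubix/ → semfanururubix.
Rule 2 (degemination): no segment meets the environment; /semfanururubix/ is unchanged.
Rule 3 (pre-rhotic lowering): /u/ is a high vowel immediately before /r/, so it lowers to [o]. /u/ is a high vowel immediately before /r/, so it lowers to [o]. /semfanururubix/ → semfanororubix.
Rule 4 (final a-epenthesis): the form ends in the consonant /x/, so [a] is inserted word-finally. /semfanororubix/ → semfanororubixa.

semfanororubixa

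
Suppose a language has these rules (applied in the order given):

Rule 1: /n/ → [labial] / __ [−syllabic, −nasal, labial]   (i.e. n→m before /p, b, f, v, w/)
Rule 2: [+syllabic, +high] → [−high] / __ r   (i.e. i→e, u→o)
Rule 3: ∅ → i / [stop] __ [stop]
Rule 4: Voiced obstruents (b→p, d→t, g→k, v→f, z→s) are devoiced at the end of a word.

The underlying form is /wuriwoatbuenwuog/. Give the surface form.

Rule 1 (nasal place assimilation): /n/ precedes the labial consonant /w/, so it assimilates in place to [m]. /wuriwoatbuenwuog/ → wuriwoatbuemwuog.
Rule 2 (pre-rhotic lowering): /u/ is a high vowel immediately before /r/, so it lowers to [o]. /wuriwoatbuemwuog/ → woriwoatbuemwuog.
Rule 3 (stop-cluster i-epenthesis): /t/ and /b/ form a stop–stop cluster, so [i] is inserted between them. /woriwoatbuemwuog/ → woriwoatibuemwuog.
Rule 4 (final devoicing): /g/ is a voiced obstruent in word-final position, so it devoices to [k]. /woriwoatibuemwuog/ → woriwoatibuemwuok.

woriwoatibuemwuok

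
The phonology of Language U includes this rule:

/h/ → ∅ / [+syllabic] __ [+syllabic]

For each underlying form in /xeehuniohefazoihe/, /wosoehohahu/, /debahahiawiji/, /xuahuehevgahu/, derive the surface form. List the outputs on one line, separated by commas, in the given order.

xeeunioefazoie, wosoeoau, debaaiawiji, xuaueevgau

/xeehuniohefazoihe/: /h/ occurs between vowels /e/ and /u/, so it deletes. /h/ occurs between vowels /o/ and /e/, so it deletes. /h/ occurs between vowels /i/ and /e/, so it deletes. → [xeeunioefazoie].
/wosoehohahu/: /h/ occurs between vowels /e/ and /o/, so it deletes. /h/ occurs between vowels /o/ and /a/, so it deletes. /h/ occurs between vowels /a/ and /u/, so it deletes. → [wosoeoau].
/debahahiawiji/: /h/ occurs between vowels /a/ and /a/, so it deletes. /h/ occurs between vowels /a/ and /i/, so it deletes. → [debaaiawiji].
/xuahuehevgahu/: /h/ occurs between vowels /a/ and /u/, so it deletes. /h/ occurs between vowels /e/ and /e/, so it deletes. /h/ occurs between vowels /a/ and /u/, so it deletes. → [xuaueevgau].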